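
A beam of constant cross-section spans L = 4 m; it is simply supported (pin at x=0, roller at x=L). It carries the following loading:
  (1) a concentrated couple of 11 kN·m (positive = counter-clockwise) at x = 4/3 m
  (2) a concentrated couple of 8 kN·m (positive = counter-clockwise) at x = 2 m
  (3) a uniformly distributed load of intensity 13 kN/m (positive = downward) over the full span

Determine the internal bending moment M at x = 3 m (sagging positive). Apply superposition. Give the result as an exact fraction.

M(3) = 59/4 kN·m

Load 1 — applied couple M₀=11 kN·m at a=4/3 m (b=L-a=8/3):
  M_1 = M₀x/L - M₀  [x>a] = 11·3/4 - 11 = -11/4 kN·m
Load 2 — applied couple M₀=8 kN·m at a=2 m (b=L-a=2):
  M_2 = M₀x/L - M₀  [x>a] = 8·3/4 - 8 = -2 kN·m
Load 3 — uniform load w=13 kN/m over full span:
  M_3 = wx(L-x)/2 = 13·3·(4-3)/2 = 39/2 kN·m
Superposition: M = Σ M_i = 59/4 kN·m ≈ 14.750000 kN·m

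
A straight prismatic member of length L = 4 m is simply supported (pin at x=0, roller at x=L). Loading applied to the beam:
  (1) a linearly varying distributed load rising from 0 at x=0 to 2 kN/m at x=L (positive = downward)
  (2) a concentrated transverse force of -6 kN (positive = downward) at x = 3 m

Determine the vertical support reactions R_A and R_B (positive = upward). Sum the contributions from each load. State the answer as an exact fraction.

R_A = -1/6 kN, R_B = -11/6 kN

Load 1 — triangular load w₀=2 kN/m (0→w₀ over full span):
  R_A = w₀L/6 = 2·4/6 = 4/3 kN
  R_B = w₀L/3 = 2·4/3 = 8/3 kN
Load 2 — point force P=-6 kN at a=3 m (b=L-a=1):
  R_A = Pb/L = (-6)·1/4 = -3/2 kN
  R_B = Pa/L = (-6)·3/4 = -9/2 kN
Superposition: R_A = -1/6 kN, R_B = -11/6 kN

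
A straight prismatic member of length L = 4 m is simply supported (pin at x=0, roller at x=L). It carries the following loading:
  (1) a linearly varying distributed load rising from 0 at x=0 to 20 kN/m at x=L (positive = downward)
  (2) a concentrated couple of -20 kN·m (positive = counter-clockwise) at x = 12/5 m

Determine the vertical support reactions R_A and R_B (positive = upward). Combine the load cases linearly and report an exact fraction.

Load 1 — triangular load w₀=20 kN/m (0→w₀ over full span):
  R_A = w₀L/6 = 20·4/6 = 40/3 kN
  R_B = w₀L/3 = 20·4/3 = 80/3 kN
Load 2 — applied couple M₀=-20 kN·m at a=12/5 m (b=L-a=8/5):
  R_A = M₀/L = (-20)/4 = -5 kN
  R_B = -M₀/L = -(-20)/4 = 5 kN
Superposition: R_A = 25/3 kN, R_B = 95/3 kN

R_A = 25/3 kN, R_B = 95/3 kN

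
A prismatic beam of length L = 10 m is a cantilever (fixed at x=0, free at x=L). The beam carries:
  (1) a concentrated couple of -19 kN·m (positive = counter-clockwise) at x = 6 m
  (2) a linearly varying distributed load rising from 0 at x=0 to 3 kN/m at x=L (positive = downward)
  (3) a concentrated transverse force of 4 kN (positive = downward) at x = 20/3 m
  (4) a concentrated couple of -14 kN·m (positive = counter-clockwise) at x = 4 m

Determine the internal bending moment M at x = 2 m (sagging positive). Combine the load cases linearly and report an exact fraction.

Load 1 — applied couple M₀=-19 kN·m at a=6 m (b=L-a=4):
  M_1 = M₀  [x≤a] = (-19) = -19 kN·m
Load 2 — triangular load w₀=3 kN/m (0→w₀ over full span):
  M_2 = w₀Lx/2 - w₀L²/3 - w₀x³/(6L) = 3·10·2/2 - 3·10²/3 - 3·2³/(6·10) = -352/5 kN·m
Load 3 — point force P=4 kN at a=20/3 m (b=L-a=10/3):
  M_3 = -P(a-x)  [x≤a] = -4·((20/3)-2) = -56/3 kN·m
Load 4 — applied couple M₀=-14 kN·m at a=4 m (b=L-a=6):
  M_4 = M₀  [x≤a] = (-14) = -14 kN·m
Superposition: M = Σ M_i = -1831/15 kN·m ≈ -122.066667 kN·m

M(2) = -1831/15 kN·m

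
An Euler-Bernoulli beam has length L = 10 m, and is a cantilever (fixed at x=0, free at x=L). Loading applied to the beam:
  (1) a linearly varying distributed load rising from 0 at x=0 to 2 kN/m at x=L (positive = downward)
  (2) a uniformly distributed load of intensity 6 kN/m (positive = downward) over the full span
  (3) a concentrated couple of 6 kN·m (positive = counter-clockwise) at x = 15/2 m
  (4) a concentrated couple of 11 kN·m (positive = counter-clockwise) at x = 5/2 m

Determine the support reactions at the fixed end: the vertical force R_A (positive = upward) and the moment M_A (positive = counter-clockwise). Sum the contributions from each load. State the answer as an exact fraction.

R_A = 70 kN, M_A = 1049/3 kN·m

Load 1 — triangular load w₀=2 kN/m (0→w₀ over full span):
  R_A = w₀L/2 = 2·10/2 = 10 kN
  M_A = w₀L²/3 = 2·10²/3 = 200/3 kN·m
Load 2 — uniform load w=6 kN/m over full span:
  R_A = wL = 6·10 = 60 kN
  M_A = wL²/2 = 6·10²/2 = 300 kN·m
Load 3 — applied couple M₀=6 kN·m at a=15/2 m (b=L-a=5/2):
  R_A = 0 kN
  M_A = -M₀ = -6 kN·m
Load 4 — applied couple M₀=11 kN·m at a=5/2 m (b=L-a=15/2):
  R_A = 0 kN
  M_A = -M₀ = -11 kN·m
Superposition: R_A = 70 kN, M_A = 1049/3 kN·m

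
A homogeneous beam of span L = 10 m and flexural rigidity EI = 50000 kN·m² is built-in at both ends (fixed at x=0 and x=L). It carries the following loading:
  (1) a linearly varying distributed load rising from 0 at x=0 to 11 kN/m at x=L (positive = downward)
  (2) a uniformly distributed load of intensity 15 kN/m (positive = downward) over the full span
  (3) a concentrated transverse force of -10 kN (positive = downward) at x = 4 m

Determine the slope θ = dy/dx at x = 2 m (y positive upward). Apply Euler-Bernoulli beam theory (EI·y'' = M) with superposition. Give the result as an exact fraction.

θ(2) = -2723/937500 rad

Load 1 — triangular load w₀=11 kN/m (0→w₀ over full span):
  θ_1 = -w₀(2x(L-x)(L-2x)(x+2L)+x²(L-x)²)/(120LEI) = -11·(2·2·(10-2)·(10-2·2)·(2+2·10)+2²·(10-2)²)/(120·10·50000) = -77/93750 rad
Load 2 — uniform load w=15 kN/m over full span:
  θ_2 = -wx(L-x)(L-2x)/(12EI) = -15·2·(10-2)·(10-2·2)/(12·50000) = -3/1250 rad
Load 3 — point force P=-10 kN at a=4 m (b=L-a=6):
  θ_3 = -Pb²x(2aL-(3a+b)x)/(2L³EI)  [x≤a] = -(-10)·6²·2·(2·4·10-(3·4+6)·2)/(2·10³·50000) = 99/312500 rad
Superposition: θ = Σ θ_i = -2723/937500 rad ≈ -0.002905 rad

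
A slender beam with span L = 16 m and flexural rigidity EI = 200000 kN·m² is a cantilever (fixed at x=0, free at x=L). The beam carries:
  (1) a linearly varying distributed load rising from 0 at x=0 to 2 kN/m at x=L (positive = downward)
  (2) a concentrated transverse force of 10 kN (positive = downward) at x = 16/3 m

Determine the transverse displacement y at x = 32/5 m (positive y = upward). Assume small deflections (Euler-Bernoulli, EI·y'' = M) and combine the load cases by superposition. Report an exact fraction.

y(32/5) = -68517184/3955078125 m

Load 1 — triangular load w₀=2 kN/m (0→w₀ over full span):
  y_1 = (w₀Lx³/12-w₀L²x²/6-w₀x⁵/(120L))/EI = (2·16·(32/5)³/12-2·16²·(32/5)²/6-2·(32/5)⁵/(120·16))/200000 = -2056192/146484375 m
Load 2 — point force P=10 kN at a=16/3 m (b=L-a=32/3):
  y_2 = -Pa²(3x-a)/(6EI)  [x>a] = -10·(16/3)²·(3·(32/5)-(16/3))/(6·200000) = -832/253125 m
Superposition: y = Σ y_i = -68517184/3955078125 m ≈ -0.017324 m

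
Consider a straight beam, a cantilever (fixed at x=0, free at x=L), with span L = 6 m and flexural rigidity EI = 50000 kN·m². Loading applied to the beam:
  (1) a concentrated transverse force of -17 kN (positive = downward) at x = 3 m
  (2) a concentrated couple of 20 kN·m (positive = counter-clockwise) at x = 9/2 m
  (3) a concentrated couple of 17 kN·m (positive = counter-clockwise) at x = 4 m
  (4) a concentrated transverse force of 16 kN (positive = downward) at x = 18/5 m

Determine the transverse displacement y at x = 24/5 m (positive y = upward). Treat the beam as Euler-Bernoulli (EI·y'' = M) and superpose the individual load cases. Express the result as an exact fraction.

Load 1 — point force P=-17 kN at a=3 m (b=L-a=3):
  y_1 = -Pa²(3x-a)/(6EI)  [x>a] = -(-17)·3²·(3·(24/5)-3)/(6·50000) = 2907/500000 m
Load 2 — applied couple M₀=20 kN·m at a=9/2 m (b=L-a=3/2):
  y_2 = M₀a(2x-a)/(2EI)  [x>a] = 20·(9/2)·(2·(24/5)-(9/2))/(2·50000) = 459/100000 m
Load 3 — applied couple M₀=17 kN·m at a=4 m (b=L-a=2):
  y_3 = M₀a(2x-a)/(2EI)  [x>a] = 17·4·(2·(24/5)-4)/(2·50000) = 119/31250 m
Load 4 — point force P=16 kN at a=18/5 m (b=L-a=12/5):
  y_4 = -Pa²(3x-a)/(6EI)  [x>a] = -16·(18/5)²·(3·(24/5)-(18/5))/(6·50000) = -2916/390625 m
Superposition: y = Σ y_i = 42169/6250000 m ≈ 0.006747 m

y(24/5) = 42169/6250000 m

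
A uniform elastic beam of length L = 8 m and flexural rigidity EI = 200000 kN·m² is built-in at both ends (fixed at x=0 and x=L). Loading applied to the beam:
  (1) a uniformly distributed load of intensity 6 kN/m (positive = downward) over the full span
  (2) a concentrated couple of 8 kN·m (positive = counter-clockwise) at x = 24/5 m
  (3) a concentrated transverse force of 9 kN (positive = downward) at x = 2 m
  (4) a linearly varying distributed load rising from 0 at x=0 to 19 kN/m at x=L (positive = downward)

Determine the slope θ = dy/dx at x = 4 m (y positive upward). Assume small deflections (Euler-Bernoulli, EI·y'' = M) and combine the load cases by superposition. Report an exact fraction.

Load 1 — uniform load w=6 kN/m over full span:
  θ_1 = -wx(L-x)(L-2x)/(12EI) = -6·4·(8-4)·(8-2·4)/(12·200000) = 0 rad
Load 2 — applied couple M₀=8 kN·m at a=24/5 m (b=L-a=16/5):
  θ_2 = (R_Ax²/2 - M_Ax)/EI  [x≤a] with R_A=36/25, M_A=64/25 = ((36/25)·4²/2 - (64/25)·4)/200000 = 1/156250 rad
Load 3 — point force P=9 kN at a=2 m (b=L-a=6):
  θ_3 = Pa²(L-x)(2bL-(3b+a)(L-x))/(2L³EI)  [x>a] = 9·2²·(8-4)·(2·6·8-(3·6+2)·(8-4))/(2·8³·200000) = 9/800000 rad
Load 4 — triangular load w₀=19 kN/m (0→w₀ over full span):
  θ_4 = -w₀(2x(L-x)(L-2x)(x+2L)+x²(L-x)²)/(120LEI) = -19·(2·4·(8-4)·(8-2·4)·(4+2·8)+4²·(8-4)²)/(120·8·200000) = -19/750000 rad
Superposition: θ = Σ θ_i = -461/60000000 rad ≈ -0.000008 rad

θ(4) = -461/60000000 rad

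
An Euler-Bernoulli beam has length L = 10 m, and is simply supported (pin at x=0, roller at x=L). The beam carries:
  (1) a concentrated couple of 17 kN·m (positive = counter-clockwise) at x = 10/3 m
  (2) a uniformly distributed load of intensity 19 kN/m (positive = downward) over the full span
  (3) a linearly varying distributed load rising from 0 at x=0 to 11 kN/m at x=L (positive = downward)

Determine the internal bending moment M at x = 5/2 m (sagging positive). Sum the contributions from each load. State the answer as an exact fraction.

M(5/2) = 7211/32 kN·m

Load 1 — applied couple M₀=17 kN·m at a=10/3 m (b=L-a=20/3):
  M_1 = M₀x/L  [x≤a] = 17·(5/2)/10 = 17/4 kN·m
Load 2 — uniform load w=19 kN/m over full span:
  M_2 = wx(L-x)/2 = 19·(5/2)·(10-(5/2))/2 = 1425/8 kN·m
Load 3 — triangular load w₀=11 kN/m (0→w₀ over full span):
  M_3 = w₀Lx/6 - w₀x³/(6L) = 11·10·(5/2)/6 - 11·(5/2)³/(6·10) = 1375/32 kN·m
Superposition: M = Σ M_i = 7211/32 kN·m ≈ 225.343750 kN·m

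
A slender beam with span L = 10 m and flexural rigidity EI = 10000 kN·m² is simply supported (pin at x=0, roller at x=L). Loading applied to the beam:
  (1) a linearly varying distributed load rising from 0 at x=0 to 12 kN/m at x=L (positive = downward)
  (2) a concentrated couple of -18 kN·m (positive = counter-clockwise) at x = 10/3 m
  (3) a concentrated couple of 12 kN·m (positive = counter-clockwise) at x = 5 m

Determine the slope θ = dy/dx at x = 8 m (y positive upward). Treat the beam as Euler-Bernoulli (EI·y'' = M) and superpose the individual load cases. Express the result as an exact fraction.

θ(8) = 647/30000 rad

Load 1 — triangular load w₀=12 kN/m (0→w₀ over full span):
  θ_1 = -w₀(7L⁴-30L²x²+15x⁴)/(360LEI) = -12·(7·10⁴-30·10²·8²+15·8⁴)/(360·10·10000) = 757/37500 rad
Load 2 — applied couple M₀=-18 kN·m at a=10/3 m (b=L-a=20/3):
  θ_2 = (M₀x²/(2L)-M₀(x-a)+C₁)/EI  [x>a] with C₁=M₀(3b²-L²)/(6L)=-10 = ((-18)·8²/(2·10)-(-18)·(8-(10/3))+(-10))/10000 = 41/25000 rad
Load 3 — applied couple M₀=12 kN·m at a=5 m (b=L-a=5):
  θ_3 = (M₀x²/(2L)-M₀(x-a)+C₁)/EI  [x>a] with C₁=M₀(3b²-L²)/(6L)=-5 = (12·8²/(2·10)-12·(8-5)+(-5))/10000 = -13/50000 rad
Superposition: θ = Σ θ_i = 647/30000 rad ≈ 0.021567 rad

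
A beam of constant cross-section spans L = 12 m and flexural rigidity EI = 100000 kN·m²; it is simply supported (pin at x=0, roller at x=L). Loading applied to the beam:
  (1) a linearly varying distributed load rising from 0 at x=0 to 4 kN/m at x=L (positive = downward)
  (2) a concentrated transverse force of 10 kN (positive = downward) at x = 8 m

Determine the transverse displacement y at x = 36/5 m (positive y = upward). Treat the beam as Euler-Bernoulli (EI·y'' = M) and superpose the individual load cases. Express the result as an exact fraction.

y(36/5) = -404494/48828125 m

Load 1 — triangular load w₀=4 kN/m (0→w₀ over full span):
  y_1 = -w₀x(7L⁴-10L²x²+3x⁴)/(360LEI) = -4·(36/5)·(7·12⁴-10·12²·(36/5)²+3·(36/5)⁴)/(360·12·100000) = -255744/48828125 m
Load 2 — point force P=10 kN at a=8 m (b=L-a=4):
  y_2 = -Pbx(L²-b²-x²)/(6LEI)  [x≤a] = -10·4·(36/5)·(12²-4²-(36/5)²)/(6·12·100000) = -238/78125 m
Superposition: y = Σ y_i = -404494/48828125 m ≈ -0.008284 m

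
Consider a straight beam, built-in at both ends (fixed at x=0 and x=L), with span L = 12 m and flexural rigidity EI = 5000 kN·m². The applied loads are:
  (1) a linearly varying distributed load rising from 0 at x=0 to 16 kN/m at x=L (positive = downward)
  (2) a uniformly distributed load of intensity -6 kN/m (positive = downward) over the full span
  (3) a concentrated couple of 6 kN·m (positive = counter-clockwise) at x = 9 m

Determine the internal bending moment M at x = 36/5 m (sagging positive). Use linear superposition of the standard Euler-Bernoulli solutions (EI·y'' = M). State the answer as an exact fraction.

M(36/5) = 18111/1000 kN·m

Load 1 — triangular load w₀=16 kN/m (0→w₀ over full span):
  M_1 = 3w₀Lx/20 - w₀L²/30 - w₀x³/(6L) = 3·16·12·(36/5)/20 - 16·12²/30 - 16·(36/5)³/(6·12) = 5952/125 kN·m
Load 2 — uniform load w=-6 kN/m over full span:
  M_2 = wLx/2 - wL²/12 - wx²/2 = (-6)·12·(36/5)/2 - (-6)·12²/12 - (-6)·(36/5)²/2 = -792/25 kN·m
Load 3 — applied couple M₀=6 kN·m at a=9 m (b=L-a=3):
  M_3 = R_Ax - M_A  [x≤a] with R_A=9/16, M_A=15/8 = (9/16)·(36/5) - (15/8) = 87/40 kN·m
Superposition: M = Σ M_i = 18111/1000 kN·m ≈ 18.111000 kN·m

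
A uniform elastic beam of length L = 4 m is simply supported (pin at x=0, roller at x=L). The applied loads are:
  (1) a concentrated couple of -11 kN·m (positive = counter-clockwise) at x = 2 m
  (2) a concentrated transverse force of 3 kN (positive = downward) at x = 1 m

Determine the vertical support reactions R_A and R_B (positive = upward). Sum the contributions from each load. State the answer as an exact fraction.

Load 1 — applied couple M₀=-11 kN·m at a=2 m (b=L-a=2):
  R_A = M₀/L = (-11)/4 = -11/4 kN
  R_B = -M₀/L = -(-11)/4 = 11/4 kN
Load 2 — point force P=3 kN at a=1 m (b=L-a=3):
  R_A = Pb/L = 3·3/4 = 9/4 kN
  R_B = Pa/L = 3·1/4 = 3/4 kN
Superposition: R_A = -1/2 kN, R_B = 7/2 kN

R_A = -1/2 kN, R_B = 7/2 kN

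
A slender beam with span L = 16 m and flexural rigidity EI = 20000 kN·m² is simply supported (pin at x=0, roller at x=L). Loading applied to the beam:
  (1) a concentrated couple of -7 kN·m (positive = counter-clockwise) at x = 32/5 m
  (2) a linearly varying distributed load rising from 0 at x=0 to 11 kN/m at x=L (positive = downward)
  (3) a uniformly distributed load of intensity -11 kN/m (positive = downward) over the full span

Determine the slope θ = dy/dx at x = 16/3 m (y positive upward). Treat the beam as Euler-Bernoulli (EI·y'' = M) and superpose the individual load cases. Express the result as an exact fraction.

Load 1 — applied couple M₀=-7 kN·m at a=32/5 m (b=L-a=48/5):
  θ_1 = (M₀x²/(2L)+C₁)/EI  [x≤a] with C₁=M₀(3b²-L²)/(6L)=-112/75 = ((-7)·(16/3)²/(2·16)+(-112/75))/20000 = -217/562500 rad
Load 2 — triangular load w₀=11 kN/m (0→w₀ over full span):
  θ_2 = -w₀(7L⁴-30L²x²+15x⁴)/(360LEI) = -11·(7·16⁴-30·16²·(16/3)²+15·(16/3)⁴)/(360·16·20000) = -18304/759375 rad
Load 3 — uniform load w=-11 kN/m over full span:
  θ_3 = -w(L³-6Lx²+4x³)/(24EI) = -(-11)·(16³-6·16·(16/3)²+4·(16/3)³)/(24·20000) = 2288/50625 rad
Superposition: θ = Σ θ_i = 314461/15187500 rad ≈ 0.020705 rad

θ(16/3) = 314461/15187500 rad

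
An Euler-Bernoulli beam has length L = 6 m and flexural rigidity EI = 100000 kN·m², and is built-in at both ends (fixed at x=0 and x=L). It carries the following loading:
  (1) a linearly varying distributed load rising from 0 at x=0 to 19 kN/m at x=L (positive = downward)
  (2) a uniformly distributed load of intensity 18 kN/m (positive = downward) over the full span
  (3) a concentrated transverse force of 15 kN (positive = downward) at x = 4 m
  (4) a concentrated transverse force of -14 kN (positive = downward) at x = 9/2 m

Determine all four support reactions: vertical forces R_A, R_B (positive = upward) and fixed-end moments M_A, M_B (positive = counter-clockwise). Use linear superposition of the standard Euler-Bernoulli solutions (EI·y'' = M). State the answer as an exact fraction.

R_A = 52417/720 kN, M_A = 19087/240 kN·m, R_B = 67103/720 kN, M_B = -21533/240 kN·m

Load 1 — triangular load w₀=19 kN/m (0→w₀ over full span):
  R_A = 3w₀L/20 = 3·19·6/20 = 171/10 kN
  M_A = w₀L²/30 = 19·6²/30 = 114/5 kN·m
  R_B = 7w₀L/20 = 7·19·6/20 = 399/10 kN
  M_B = -w₀L²/20 = -19·6²/20 = -171/5 kN·m
Load 2 — uniform load w=18 kN/m over full span:
  R_A = wL/2 = 18·6/2 = 54 kN
  M_A = wL²/12 = 18·6²/12 = 54 kN·m
  R_B = wL/2 = 18·6/2 = 54 kN
  M_B = -wL²/12 = -18·6²/12 = -54 kN·m
Load 3 — point force P=15 kN at a=4 m (b=L-a=2):
  R_A = Pb²(3a+b)/L³ = 15·2²·(3·4+2)/6³ = 35/9 kN
  M_A = Pab²/L² = 15·4·2²/6² = 20/3 kN·m
  R_B = Pa²(a+3b)/L³ = 15·4²·(4+3·2)/6³ = 100/9 kN
  M_B = -Pa²b/L² = -15·4²·2/6² = -40/3 kN·m
Load 4 — point force P=-14 kN at a=9/2 m (b=L-a=3/2):
  R_A = Pb²(3a+b)/L³ = (-14)·(3/2)²·(3·(9/2)+(3/2))/6³ = -35/16 kN
  M_A = Pab²/L² = (-14)·(9/2)·(3/2)²/6² = -63/16 kN·m
  R_B = Pa²(a+3b)/L³ = (-14)·(9/2)²·((9/2)+3·(3/2))/6³ = -189/16 kN
  M_B = -Pa²b/L² = -(-14)·(9/2)²·(3/2)/6² = 189/16 kN·m
Superposition: R_A = 52417/720 kN, M_A = 19087/240 kN·m, R_B = 67103/720 kN, M_B = -21533/240 kN·m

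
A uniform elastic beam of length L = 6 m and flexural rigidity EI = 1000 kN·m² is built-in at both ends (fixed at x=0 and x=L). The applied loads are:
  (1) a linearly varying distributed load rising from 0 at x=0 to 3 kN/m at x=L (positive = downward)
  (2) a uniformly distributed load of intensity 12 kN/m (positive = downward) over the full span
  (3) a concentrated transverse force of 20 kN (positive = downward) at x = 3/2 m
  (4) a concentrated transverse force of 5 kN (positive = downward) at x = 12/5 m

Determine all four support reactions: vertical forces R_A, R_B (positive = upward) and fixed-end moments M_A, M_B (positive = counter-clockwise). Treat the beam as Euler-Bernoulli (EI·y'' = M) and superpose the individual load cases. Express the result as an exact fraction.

Load 1 — triangular load w₀=3 kN/m (0→w₀ over full span):
  R_A = 3w₀L/20 = 3·3·6/20 = 27/10 kN
  M_A = w₀L²/30 = 3·6²/30 = 18/5 kN·m
  R_B = 7w₀L/20 = 7·3·6/20 = 63/10 kN
  M_B = -w₀L²/20 = -3·6²/20 = -27/5 kN·m
Load 2 — uniform load w=12 kN/m over full span:
  R_A = wL/2 = 12·6/2 = 36 kN
  M_A = wL²/12 = 12·6²/12 = 36 kN·m
  R_B = wL/2 = 12·6/2 = 36 kN
  M_B = -wL²/12 = -12·6²/12 = -36 kN·m
Load 3 — point force P=20 kN at a=3/2 m (b=L-a=9/2):
  R_A = Pb²(3a+b)/L³ = 20·(9/2)²·(3·(3/2)+(9/2))/6³ = 135/8 kN
  M_A = Pab²/L² = 20·(3/2)·(9/2)²/6² = 135/8 kN·m
  R_B = Pa²(a+3b)/L³ = 20·(3/2)²·((3/2)+3·(9/2))/6³ = 25/8 kN
  M_B = -Pa²b/L² = -20·(3/2)²·(9/2)/6² = -45/8 kN·m
Load 4 — point force P=5 kN at a=12/5 m (b=L-a=18/5):
  R_A = Pb²(3a+b)/L³ = 5·(18/5)²·(3·(12/5)+(18/5))/6³ = 81/25 kN
  M_A = Pab²/L² = 5·(12/5)·(18/5)²/6² = 108/25 kN·m
  R_B = Pa²(a+3b)/L³ = 5·(12/5)²·((12/5)+3·(18/5))/6³ = 44/25 kN
  M_B = -Pa²b/L² = -5·(12/5)²·(18/5)/6² = -72/25 kN·m
Superposition: R_A = 11763/200 kN, M_A = 12159/200 kN·m, R_B = 9437/200 kN, M_B = -9981/200 kN·m

R_A = 11763/200 kN, M_A = 12159/200 kN·m, R_B = 9437/200 kN, M_B = -9981/200 kN·m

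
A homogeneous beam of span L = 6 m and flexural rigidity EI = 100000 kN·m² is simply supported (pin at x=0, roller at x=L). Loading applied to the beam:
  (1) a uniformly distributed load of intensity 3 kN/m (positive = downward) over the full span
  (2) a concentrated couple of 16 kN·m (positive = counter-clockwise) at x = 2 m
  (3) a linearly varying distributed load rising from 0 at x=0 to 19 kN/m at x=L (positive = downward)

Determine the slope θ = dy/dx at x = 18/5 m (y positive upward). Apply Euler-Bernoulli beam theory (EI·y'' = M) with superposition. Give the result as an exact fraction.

Load 1 — uniform load w=3 kN/m over full span:
  θ_1 = -w(L³-6Lx²+4x³)/(24EI) = -3·(6³-6·6·(18/5)²+4·(18/5)³)/(24·100000) = 999/12500000 rad
Load 2 — applied couple M₀=16 kN·m at a=2 m (b=L-a=4):
  θ_2 = (M₀x²/(2L)-M₀(x-a)+C₁)/EI  [x>a] with C₁=M₀(3b²-L²)/(6L)=16/3 = (16·(18/5)²/(2·6)-16·((18/5)-2)+(16/3))/100000 = -7/234375 rad
Load 3 — triangular load w₀=19 kN/m (0→w₀ over full span):
  θ_3 = -w₀(7L⁴-30L²x²+15x⁴)/(360LEI) = -19·(7·6⁴-30·6²·(18/5)²+15·(18/5)⁴)/(360·6·100000) = 1653/7812500 rad
Superposition: θ = Σ θ_i = 49057/187500000 rad ≈ 0.000262 rad

θ(18/5) = 49057/187500000 rad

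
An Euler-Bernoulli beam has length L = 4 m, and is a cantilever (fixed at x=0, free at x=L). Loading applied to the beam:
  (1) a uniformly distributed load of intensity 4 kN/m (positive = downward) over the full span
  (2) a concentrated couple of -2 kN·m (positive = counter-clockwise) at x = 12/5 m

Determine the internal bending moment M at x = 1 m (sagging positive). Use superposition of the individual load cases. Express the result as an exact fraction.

M(1) = -20 kN·m

Load 1 — uniform load w=4 kN/m over full span:
  M_1 = -w(L-x)²/2 = -4·(4-1)²/2 = -18 kN·m
Load 2 — applied couple M₀=-2 kN·m at a=12/5 m (b=L-a=8/5):
  M_2 = M₀  [x≤a] = (-2) = -2 kN·m
Superposition: M = Σ M_i = -20 kN·m ≈ -20.000000 kN·m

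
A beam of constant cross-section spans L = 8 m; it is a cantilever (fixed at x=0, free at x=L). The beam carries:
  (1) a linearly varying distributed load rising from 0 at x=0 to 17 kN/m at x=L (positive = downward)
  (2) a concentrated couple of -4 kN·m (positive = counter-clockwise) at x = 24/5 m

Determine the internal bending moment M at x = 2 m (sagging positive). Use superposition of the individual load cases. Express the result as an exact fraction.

M(2) = -467/2 kN·m

Load 1 — triangular load w₀=17 kN/m (0→w₀ over full span):
  M_1 = w₀Lx/2 - w₀L²/3 - w₀x³/(6L) = 17·8·2/2 - 17·8²/3 - 17·2³/(6·8) = -459/2 kN·m
Load 2 — applied couple M₀=-4 kN·m at a=24/5 m (b=L-a=16/5):
  M_2 = M₀  [x≤a] = (-4) = -4 kN·m
Superposition: M = Σ M_i = -467/2 kN·m ≈ -233.500000 kN·m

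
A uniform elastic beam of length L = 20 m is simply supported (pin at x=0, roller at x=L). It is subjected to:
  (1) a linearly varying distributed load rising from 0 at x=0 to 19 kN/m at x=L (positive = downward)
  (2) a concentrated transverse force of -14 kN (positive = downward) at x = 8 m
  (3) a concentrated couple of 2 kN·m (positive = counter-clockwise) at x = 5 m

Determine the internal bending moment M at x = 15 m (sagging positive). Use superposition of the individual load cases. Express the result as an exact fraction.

Load 1 — triangular load w₀=19 kN/m (0→w₀ over full span):
  M_1 = w₀Lx/6 - w₀x³/(6L) = 19·20·15/6 - 19·15³/(6·20) = 3325/8 kN·m
Load 2 — point force P=-14 kN at a=8 m (b=L-a=12):
  M_2 = Pa(L-x)/L  [x>a] = (-14)·8·(20-15)/20 = -28 kN·m
Load 3 — applied couple M₀=2 kN·m at a=5 m (b=L-a=15):
  M_3 = M₀x/L - M₀  [x>a] = 2·15/20 - 2 = -1/2 kN·m
Superposition: M = Σ M_i = 3097/8 kN·m ≈ 387.125000 kN·m

M(15) = 3097/8 kN·m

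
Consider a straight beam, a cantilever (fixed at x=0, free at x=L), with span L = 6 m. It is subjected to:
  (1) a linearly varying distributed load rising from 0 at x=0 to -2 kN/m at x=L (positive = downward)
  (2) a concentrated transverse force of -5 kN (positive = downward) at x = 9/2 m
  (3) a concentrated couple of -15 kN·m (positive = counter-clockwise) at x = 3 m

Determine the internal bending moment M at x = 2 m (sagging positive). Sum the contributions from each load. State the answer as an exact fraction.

Load 1 — triangular load w₀=-2 kN/m (0→w₀ over full span):
  M_1 = w₀Lx/2 - w₀L²/3 - w₀x³/(6L) = (-2)·6·2/2 - (-2)·6²/3 - (-2)·2³/(6·6) = 112/9 kN·m
Load 2 — point force P=-5 kN at a=9/2 m (b=L-a=3/2):
  M_2 = -P(a-x)  [x≤a] = -(-5)·((9/2)-2) = 25/2 kN·m
Load 3 — applied couple M₀=-15 kN·m at a=3 m (b=L-a=3):
  M_3 = M₀  [x≤a] = (-15) = -15 kN·m
Superposition: M = Σ M_i = 179/18 kN·m ≈ 9.944444 kN·m

M(2) = 179/18 kN·m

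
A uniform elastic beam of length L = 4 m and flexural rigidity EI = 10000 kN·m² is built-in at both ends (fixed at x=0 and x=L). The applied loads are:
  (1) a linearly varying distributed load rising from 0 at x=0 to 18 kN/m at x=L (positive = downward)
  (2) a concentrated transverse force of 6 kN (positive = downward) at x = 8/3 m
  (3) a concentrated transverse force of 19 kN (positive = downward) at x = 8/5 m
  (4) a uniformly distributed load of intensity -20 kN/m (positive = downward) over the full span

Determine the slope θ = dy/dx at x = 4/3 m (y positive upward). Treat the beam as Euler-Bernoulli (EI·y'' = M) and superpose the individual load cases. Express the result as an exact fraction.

Load 1 — triangular load w₀=18 kN/m (0→w₀ over full span):
  θ_1 = -w₀(2x(L-x)(L-2x)(x+2L)+x²(L-x)²)/(120LEI) = -18·(2·(4/3)·(4-(4/3))·(4-2·(4/3))·((4/3)+2·4)+(4/3)²·(4-(4/3))²)/(120·4·10000) = -32/84375 rad
Load 2 — point force P=6 kN at a=8/3 m (b=L-a=4/3):
  θ_2 = -Pb²x(2aL-(3a+b)x)/(2L³EI)  [x≤a] = -6·(4/3)²·(4/3)·(2·(8/3)·4-(3·(8/3)+(4/3))·(4/3))/(2·4³·10000) = -1/10125 rad
Load 3 — point force P=19 kN at a=8/5 m (b=L-a=12/5):
  θ_3 = -Pb²x(2aL-(3a+b)x)/(2L³EI)  [x≤a] = -19·(12/5)²·(4/3)·(2·(8/5)·4-(3·(8/5)+(12/5))·(4/3))/(2·4³·10000) = -57/156250 rad
Load 4 — uniform load w=-20 kN/m over full span:
  θ_4 = -wx(L-x)(L-2x)/(12EI) = -(-20)·(4/3)·(4-(4/3))·(4-2·(4/3))/(12·10000) = 8/10125 rad
Superposition: θ = Σ θ_i = -667/12656250 rad ≈ -0.000053 rad

θ(4/3) = -667/12656250 rad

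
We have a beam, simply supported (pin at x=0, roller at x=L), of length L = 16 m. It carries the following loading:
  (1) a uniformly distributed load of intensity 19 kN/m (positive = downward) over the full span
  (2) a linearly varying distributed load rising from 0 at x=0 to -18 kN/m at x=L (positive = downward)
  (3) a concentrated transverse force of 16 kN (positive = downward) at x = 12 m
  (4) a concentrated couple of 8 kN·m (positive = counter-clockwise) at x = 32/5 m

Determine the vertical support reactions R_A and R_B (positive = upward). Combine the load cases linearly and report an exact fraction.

R_A = 217/2 kN, R_B = 135/2 kN

Load 1 — uniform load w=19 kN/m over full span:
  R_A = wL/2 = 19·16/2 = 152 kN
  R_B = wL/2 = 19·16/2 = 152 kN
Load 2 — triangular load w₀=-18 kN/m (0→w₀ over full span):
  R_A = w₀L/6 = (-18)·16/6 = -48 kN
  R_B = w₀L/3 = (-18)·16/3 = -96 kN
Load 3 — point force P=16 kN at a=12 m (b=L-a=4):
  R_A = Pb/L = 16·4/16 = 4 kN
  R_B = Pa/L = 16·12/16 = 12 kN
Load 4 — applied couple M₀=8 kN·m at a=32/5 m (b=L-a=48/5):
  R_A = M₀/L = 8/16 = 1/2 kN
  R_B = -M₀/L = -8/16 = -1/2 kN
Superposition: R_A = 217/2 kN, R_B = 135/2 kN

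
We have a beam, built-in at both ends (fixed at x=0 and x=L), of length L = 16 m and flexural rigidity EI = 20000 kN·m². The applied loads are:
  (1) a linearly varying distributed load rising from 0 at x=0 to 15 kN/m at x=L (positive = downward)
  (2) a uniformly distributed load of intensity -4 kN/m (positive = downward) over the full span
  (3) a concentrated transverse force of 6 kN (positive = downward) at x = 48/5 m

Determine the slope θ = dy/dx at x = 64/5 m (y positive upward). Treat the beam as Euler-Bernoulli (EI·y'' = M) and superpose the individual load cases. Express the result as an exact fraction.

Load 1 — triangular load w₀=15 kN/m (0→w₀ over full span):
  θ_1 = -w₀(2x(L-x)(L-2x)(x+2L)+x²(L-x)²)/(120LEI) = -15·(2·(64/5)·(16-(64/5))·(16-2·(64/5))·((64/5)+2·16)+(64/5)²·(16-(64/5))²)/(120·16·20000) = 1024/78125 rad
Load 2 — uniform load w=-4 kN/m over full span:
  θ_2 = -wx(L-x)(L-2x)/(12EI) = -(-4)·(64/5)·(16-(64/5))·(16-2·(64/5))/(12·20000) = -512/78125 rad
Load 3 — point force P=6 kN at a=48/5 m (b=L-a=32/5):
  θ_3 = Pa²(L-x)(2bL-(3b+a)(L-x))/(2L³EI)  [x>a] = 6·(48/5)²·(16-(64/5))·(2·(32/5)·16-(3·(32/5)+(48/5))·(16-(64/5)))/(2·16³·20000) = 2376/1953125 rad
Superposition: θ = Σ θ_i = 15176/1953125 rad ≈ 0.007770 rad

θ(64/5) = 15176/1953125 rad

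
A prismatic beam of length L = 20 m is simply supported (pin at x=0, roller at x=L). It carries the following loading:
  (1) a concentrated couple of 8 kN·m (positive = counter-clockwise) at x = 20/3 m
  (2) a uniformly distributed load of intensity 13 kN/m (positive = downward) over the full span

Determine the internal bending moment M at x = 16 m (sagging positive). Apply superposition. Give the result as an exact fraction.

M(16) = 2072/5 kN·m

Load 1 — applied couple M₀=8 kN·m at a=20/3 m (b=L-a=40/3):
  M_1 = M₀x/L - M₀  [x>a] = 8·16/20 - 8 = -8/5 kN·m
Load 2 — uniform load w=13 kN/m over full span:
  M_2 = wx(L-x)/2 = 13·16·(20-16)/2 = 416 kN·m
Superposition: M = Σ M_i = 2072/5 kN·m ≈ 414.400000 kN·m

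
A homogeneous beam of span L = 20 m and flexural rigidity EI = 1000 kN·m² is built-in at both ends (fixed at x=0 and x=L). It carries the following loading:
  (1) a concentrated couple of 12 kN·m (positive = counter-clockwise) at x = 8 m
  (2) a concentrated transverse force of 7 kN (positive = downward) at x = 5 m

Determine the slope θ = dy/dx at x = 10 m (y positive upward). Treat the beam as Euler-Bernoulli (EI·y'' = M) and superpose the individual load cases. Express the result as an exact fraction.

θ(10) = 1259/80000 rad

Load 1 — applied couple M₀=12 kN·m at a=8 m (b=L-a=12):
  θ_1 = (R_Ax²/2 - M_Ax - M₀(x-a))/EI  [x>a] with R_A=108/125, M_A=36/25 = ((108/125)·10²/2 - (36/25)·10 - 12·(10-8))/1000 = 3/625 rad
Load 2 — point force P=7 kN at a=5 m (b=L-a=15):
  θ_2 = Pa²(L-x)(2bL-(3b+a)(L-x))/(2L³EI)  [x>a] = 7·5²·(20-10)·(2·15·20-(3·15+5)·(20-10))/(2·20³·1000) = 7/640 rad
Superposition: θ = Σ θ_i = 1259/80000 rad ≈ 0.015738 rad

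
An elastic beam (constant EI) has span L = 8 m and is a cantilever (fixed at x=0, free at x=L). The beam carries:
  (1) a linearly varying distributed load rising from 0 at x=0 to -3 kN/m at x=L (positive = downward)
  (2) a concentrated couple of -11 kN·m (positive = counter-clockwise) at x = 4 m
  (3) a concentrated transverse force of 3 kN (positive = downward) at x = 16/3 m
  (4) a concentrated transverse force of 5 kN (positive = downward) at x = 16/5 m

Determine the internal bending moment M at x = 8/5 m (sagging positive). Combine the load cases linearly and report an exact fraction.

Load 1 — triangular load w₀=-3 kN/m (0→w₀ over full span):
  M_1 = w₀Lx/2 - w₀L²/3 - w₀x³/(6L) = (-3)·8·(8/5)/2 - (-3)·8²/3 - (-3)·(8/5)³/(6·8) = 5632/125 kN·m
Load 2 — applied couple M₀=-11 kN·m at a=4 m (b=L-a=4):
  M_2 = M₀  [x≤a] = (-11) = -11 kN·m
Load 3 — point force P=3 kN at a=16/3 m (b=L-a=8/3):
  M_3 = -P(a-x)  [x≤a] = -3·((16/3)-(8/5)) = -56/5 kN·m
Load 4 — point force P=5 kN at a=16/5 m (b=L-a=24/5):
  M_4 = -P(a-x)  [x≤a] = -5·((16/5)-(8/5)) = -8 kN·m
Superposition: M = Σ M_i = 1857/125 kN·m ≈ 14.856000 kN·m

M(8/5) = 1857/125 kN·m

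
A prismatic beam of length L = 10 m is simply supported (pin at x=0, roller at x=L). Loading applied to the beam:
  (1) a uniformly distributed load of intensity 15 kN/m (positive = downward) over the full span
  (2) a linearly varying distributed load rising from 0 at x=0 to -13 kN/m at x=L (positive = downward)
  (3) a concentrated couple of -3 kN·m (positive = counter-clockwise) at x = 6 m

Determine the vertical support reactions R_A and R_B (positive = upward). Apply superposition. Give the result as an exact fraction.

Load 1 — uniform load w=15 kN/m over full span:
  R_A = wL/2 = 15·10/2 = 75 kN
  R_B = wL/2 = 15·10/2 = 75 kN
Load 2 — triangular load w₀=-13 kN/m (0→w₀ over full span):
  R_A = w₀L/6 = (-13)·10/6 = -65/3 kN
  R_B = w₀L/3 = (-13)·10/3 = -130/3 kN
Load 3 — applied couple M₀=-3 kN·m at a=6 m (b=L-a=4):
  R_A = M₀/L = (-3)/10 = -3/10 kN
  R_B = -M₀/L = -(-3)/10 = 3/10 kN
Superposition: R_A = 1591/30 kN, R_B = 959/30 kN

R_A = 1591/30 kN, R_B = 959/30 kN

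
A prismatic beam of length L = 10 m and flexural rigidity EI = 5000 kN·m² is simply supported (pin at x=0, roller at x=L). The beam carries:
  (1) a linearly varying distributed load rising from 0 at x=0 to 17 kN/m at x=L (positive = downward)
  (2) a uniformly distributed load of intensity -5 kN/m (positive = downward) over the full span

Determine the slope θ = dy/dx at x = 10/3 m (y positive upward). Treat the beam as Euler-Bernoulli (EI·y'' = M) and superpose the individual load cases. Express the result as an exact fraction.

θ(10/3) = -793/48600 rad

Load 1 — triangular load w₀=17 kN/m (0→w₀ over full span):
  θ_1 = -w₀(7L⁴-30L²x²+15x⁴)/(360LEI) = -17·(7·10⁴-30·10²·(10/3)²+15·(10/3)⁴)/(360·10·5000) = -221/6075 rad
Load 2 — uniform load w=-5 kN/m over full span:
  θ_2 = -w(L³-6Lx²+4x³)/(24EI) = -(-5)·(10³-6·10·(10/3)²+4·(10/3)³)/(24·5000) = 13/648 rad
Superposition: θ = Σ θ_i = -793/48600 rad ≈ -0.016317 rad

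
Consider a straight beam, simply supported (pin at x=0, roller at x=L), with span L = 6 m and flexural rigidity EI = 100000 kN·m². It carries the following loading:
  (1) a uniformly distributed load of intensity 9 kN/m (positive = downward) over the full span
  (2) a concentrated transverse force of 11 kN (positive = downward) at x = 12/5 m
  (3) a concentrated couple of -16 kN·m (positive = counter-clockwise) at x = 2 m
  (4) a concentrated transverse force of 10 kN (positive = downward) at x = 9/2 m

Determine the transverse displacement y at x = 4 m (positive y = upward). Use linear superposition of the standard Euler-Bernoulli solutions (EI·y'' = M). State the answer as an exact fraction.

Load 1 — uniform load w=9 kN/m over full span:
  y_1 = -wx(L³-2Lx²+x³)/(24EI) = -9·4·(6³-2·6·4²+4³)/(24·100000) = -33/25000 m
Load 2 — point force P=11 kN at a=12/5 m (b=L-a=18/5):
  y_2 = -Pa(L-x)(2Lx-a²-x²)/(6LEI)  [x>a] = -11·(12/5)·(6-4)·(2·6·4-(12/5)²-4²)/(6·6·100000) = -451/1171875 m
Load 3 — applied couple M₀=-16 kN·m at a=2 m (b=L-a=4):
  y_3 = (M₀x³/(6L)-M₀(x-a)²/2+C₁x)/EI  [x>a] with C₁=M₀(3b²-L²)/(6L)=-16/3 = ((-16)·4³/(6·6)-(-16)·(4-2)²/2+(-16/3)·4)/100000 = -1/5625 m
Load 4 — point force P=10 kN at a=9/2 m (b=L-a=3/2):
  y_4 = -Pbx(L²-b²-x²)/(6LEI)  [x≤a] = -10·(3/2)·4·(6²-(3/2)²-4²)/(6·6·100000) = -71/240000 m
Superposition: y = Σ y_i = -980309/450000000 m ≈ -0.002178 m

y(4) = -980309/450000000 m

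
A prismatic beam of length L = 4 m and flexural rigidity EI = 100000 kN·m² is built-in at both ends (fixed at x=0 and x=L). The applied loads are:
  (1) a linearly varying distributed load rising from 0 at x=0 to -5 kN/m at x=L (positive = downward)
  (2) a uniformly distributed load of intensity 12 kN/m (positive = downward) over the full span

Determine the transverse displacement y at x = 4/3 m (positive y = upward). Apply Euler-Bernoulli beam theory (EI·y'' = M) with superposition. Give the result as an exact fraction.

y(4/3) = -116/2278125 m

Load 1 — triangular load w₀=-5 kN/m (0→w₀ over full span):
  y_1 = -w₀x²(L-x)²(x+2L)/(120LEI) = -(-5)·(4/3)²·(4-(4/3))²·((4/3)+2·4)/(120·4·100000) = 28/2278125 m
Load 2 — uniform load w=12 kN/m over full span:
  y_2 = -wx²(L-x)²/(24EI) = -12·(4/3)²·(4-(4/3))²/(24·100000) = -16/253125 m
Superposition: y = Σ y_i = -116/2278125 m ≈ -0.000051 m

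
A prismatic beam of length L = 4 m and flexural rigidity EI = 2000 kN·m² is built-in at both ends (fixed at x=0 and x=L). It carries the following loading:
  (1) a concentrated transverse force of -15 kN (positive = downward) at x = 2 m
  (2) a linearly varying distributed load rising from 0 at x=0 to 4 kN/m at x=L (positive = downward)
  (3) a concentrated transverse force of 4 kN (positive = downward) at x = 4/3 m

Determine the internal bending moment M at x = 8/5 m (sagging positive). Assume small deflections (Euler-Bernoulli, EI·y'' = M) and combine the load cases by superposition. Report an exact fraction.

Load 1 — point force P=-15 kN at a=2 m (b=L-a=2):
  M_1 = Pb²(3a+b)x/L³ - Pab²/L²  [x≤a] = (-15)·2²·(3·2+2)·(8/5)/4³ - (-15)·2·2²/4² = -9/2 kN·m
Load 2 — triangular load w₀=4 kN/m (0→w₀ over full span):
  M_2 = 3w₀Lx/20 - w₀L²/30 - w₀x³/(6L) = 3·4·4·(8/5)/20 - 4·4²/30 - 4·(8/5)³/(6·4) = 128/125 kN·m
Load 3 — point force P=4 kN at a=4/3 m (b=L-a=8/3):
  M_3 = Pa²(a+3b)(L-x)/L³ - Pa²b/L²  [x>a] = 4·(4/3)²·((4/3)+3·(8/3))·(4-(8/5))/4³ - 4·(4/3)²·(8/3)/4² = 176/135 kN·m
Superposition: M = Σ M_i = -14663/6750 kN·m ≈ -2.172296 kN·m

M(8/5) = -14663/6750 kN·m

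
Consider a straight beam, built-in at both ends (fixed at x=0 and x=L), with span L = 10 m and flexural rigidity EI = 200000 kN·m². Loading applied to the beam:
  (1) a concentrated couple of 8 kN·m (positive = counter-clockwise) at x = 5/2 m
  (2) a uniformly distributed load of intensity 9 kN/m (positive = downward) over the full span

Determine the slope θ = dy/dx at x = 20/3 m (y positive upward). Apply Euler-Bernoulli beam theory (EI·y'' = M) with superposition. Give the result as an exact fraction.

θ(20/3) = 47/180000 rad

Load 1 — applied couple M₀=8 kN·m at a=5/2 m (b=L-a=15/2):
  θ_1 = (R_Ax²/2 - M_Ax - M₀(x-a))/EI  [x>a] with R_A=9/10, M_A=-3/2 = ((9/10)·(20/3)²/2 - (-3/2)·(20/3) - 8·((20/3)-(5/2)))/200000 = -1/60000 rad
Load 2 — uniform load w=9 kN/m over full span:
  θ_2 = -wx(L-x)(L-2x)/(12EI) = -9·(20/3)·(10-(20/3))·(10-2·(20/3))/(12·200000) = 1/3600 rad
Superposition: θ = Σ θ_i = 47/180000 rad ≈ 0.000261 rad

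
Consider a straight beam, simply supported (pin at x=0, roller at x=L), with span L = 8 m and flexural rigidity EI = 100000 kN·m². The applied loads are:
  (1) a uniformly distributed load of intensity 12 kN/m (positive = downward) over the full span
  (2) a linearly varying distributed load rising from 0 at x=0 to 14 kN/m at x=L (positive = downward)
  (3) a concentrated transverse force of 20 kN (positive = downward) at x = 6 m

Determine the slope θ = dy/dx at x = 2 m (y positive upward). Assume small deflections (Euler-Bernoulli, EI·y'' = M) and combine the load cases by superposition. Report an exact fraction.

Load 1 — uniform load w=12 kN/m over full span:
  θ_1 = -w(L³-6Lx²+4x³)/(24EI) = -12·(8³-6·8·2²+4·2³)/(24·100000) = -11/6250 rad
Load 2 — triangular load w₀=14 kN/m (0→w₀ over full span):
  θ_2 = -w₀(7L⁴-30L²x²+15x⁴)/(360LEI) = -14·(7·8⁴-30·8²·2²+15·2⁴)/(360·8·100000) = -9289/9000000 rad
Load 3 — point force P=20 kN at a=6 m (b=L-a=2):
  θ_3 = -Pb(L²-b²-3x²)/(6LEI)  [x≤a] = -20·2·(8²-2²-3·2²)/(6·8·100000) = -1/2500 rad
Superposition: θ = Σ θ_i = -28729/9000000 rad ≈ -0.003192 rad

θ(2) = -28729/9000000 rad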